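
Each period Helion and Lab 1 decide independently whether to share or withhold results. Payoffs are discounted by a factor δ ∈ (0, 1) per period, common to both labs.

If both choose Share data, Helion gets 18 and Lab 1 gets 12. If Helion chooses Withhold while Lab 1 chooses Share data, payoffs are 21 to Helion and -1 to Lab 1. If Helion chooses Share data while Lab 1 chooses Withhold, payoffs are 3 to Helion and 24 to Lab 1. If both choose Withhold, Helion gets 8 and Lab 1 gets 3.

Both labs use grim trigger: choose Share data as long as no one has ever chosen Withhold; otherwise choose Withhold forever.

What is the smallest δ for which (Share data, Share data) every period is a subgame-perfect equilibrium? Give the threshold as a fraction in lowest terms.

For Helion: deviation gain 21−18 = 3, per-period punishment loss 18−8 = 10. IC gives δ ≥ 3/13.
For Lab 1: gain 12, loss 9 per period, so δ ≥ 12/21 = 4/7.
The tighter constraint is Lab 1's, so cooperation needs δ ≥ 4/7.

4/7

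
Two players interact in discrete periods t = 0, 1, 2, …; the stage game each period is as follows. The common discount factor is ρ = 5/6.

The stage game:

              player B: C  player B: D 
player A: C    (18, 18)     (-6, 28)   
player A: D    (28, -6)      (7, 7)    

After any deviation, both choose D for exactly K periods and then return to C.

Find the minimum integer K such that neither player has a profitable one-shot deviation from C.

2

Need Σ_{k=1}^{K} ρ^k ≥ (28−18)/(18−7) = 0.9091 at ρ = 5/6.
At K = 1 the sum is 0.8333 < 0.9091; at K = 2 it is 1.5278 ≥ 0.9091.
So the minimum punishment length is K = 2.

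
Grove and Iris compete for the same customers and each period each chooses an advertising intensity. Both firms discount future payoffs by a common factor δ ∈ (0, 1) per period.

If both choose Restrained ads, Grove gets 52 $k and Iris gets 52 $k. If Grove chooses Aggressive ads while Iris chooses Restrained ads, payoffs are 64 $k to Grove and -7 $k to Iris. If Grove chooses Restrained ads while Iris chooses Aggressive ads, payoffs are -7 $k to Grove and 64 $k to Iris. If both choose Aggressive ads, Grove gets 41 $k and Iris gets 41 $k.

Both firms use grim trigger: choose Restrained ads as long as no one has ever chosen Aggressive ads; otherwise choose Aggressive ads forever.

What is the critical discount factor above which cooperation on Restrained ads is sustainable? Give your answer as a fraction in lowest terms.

12/23

Under grim trigger the critical discount factor is (T−C)/(T−P) with T = 64, C = 52, P = 41.
δ* = (64−52)/(64−41) = 12/23.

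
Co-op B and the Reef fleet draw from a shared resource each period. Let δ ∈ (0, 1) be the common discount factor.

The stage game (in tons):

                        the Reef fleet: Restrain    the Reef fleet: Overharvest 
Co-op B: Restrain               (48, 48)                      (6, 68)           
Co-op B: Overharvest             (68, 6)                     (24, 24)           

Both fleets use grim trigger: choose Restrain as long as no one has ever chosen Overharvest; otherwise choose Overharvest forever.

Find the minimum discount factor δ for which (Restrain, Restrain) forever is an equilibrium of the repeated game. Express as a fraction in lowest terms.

48/(1−δ) ≥ 68 + 24δ/(1−δ)
48 ≥ 68 − 44δ
δ ≥ 20/44 = 5/11.

5/11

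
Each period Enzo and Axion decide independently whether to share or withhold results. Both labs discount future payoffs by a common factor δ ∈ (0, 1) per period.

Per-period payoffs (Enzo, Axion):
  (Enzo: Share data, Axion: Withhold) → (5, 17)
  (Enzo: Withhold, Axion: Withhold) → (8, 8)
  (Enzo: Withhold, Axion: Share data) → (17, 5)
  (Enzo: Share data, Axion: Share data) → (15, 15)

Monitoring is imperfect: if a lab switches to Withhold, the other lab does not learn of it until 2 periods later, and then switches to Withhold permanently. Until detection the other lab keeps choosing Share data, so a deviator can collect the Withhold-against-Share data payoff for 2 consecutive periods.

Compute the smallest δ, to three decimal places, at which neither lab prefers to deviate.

0.471

A deviator earns 17 for 2 periods, then 8 forever; cooperating earns 15 forever. Multiplying the IC by (1−δ):
15 ≥ 17(1−δ^2) + 8δ^2, so 9·δ^2 ≥ 2 and δ^2 ≥ 2/9.
δ ≥ (2/9)^(1/2) ≈ 0.471.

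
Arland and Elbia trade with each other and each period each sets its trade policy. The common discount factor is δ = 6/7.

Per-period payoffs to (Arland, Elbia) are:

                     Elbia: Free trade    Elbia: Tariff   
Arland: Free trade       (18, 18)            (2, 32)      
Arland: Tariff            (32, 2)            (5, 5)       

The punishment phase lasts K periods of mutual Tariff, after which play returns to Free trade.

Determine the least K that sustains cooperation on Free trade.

2

Need Σ_{k=1}^{K} δ^k ≥ (32−18)/(18−5) = 1.0769 at δ = 6/7.
At K = 1 the sum is 0.8571 < 1.0769; at K = 2 it is 1.5918 ≥ 1.0769.
So the minimum punishment length is K = 2.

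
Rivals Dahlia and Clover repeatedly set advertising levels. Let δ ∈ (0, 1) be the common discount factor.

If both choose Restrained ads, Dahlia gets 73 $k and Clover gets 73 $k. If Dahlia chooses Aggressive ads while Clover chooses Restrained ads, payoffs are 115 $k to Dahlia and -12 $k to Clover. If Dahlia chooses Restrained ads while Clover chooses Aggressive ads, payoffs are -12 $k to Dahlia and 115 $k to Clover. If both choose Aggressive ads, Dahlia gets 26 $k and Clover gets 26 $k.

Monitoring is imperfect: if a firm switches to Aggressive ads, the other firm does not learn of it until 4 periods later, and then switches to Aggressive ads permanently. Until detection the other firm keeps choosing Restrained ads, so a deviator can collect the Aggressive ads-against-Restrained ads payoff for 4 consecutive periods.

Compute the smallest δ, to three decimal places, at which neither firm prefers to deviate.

The best deviation is to choose Aggressive ads for all 4 undetected periods, earning 115 each, then 26 forever once detected.
Deviation value: 115(1−δ^4)/(1−δ) + 26δ^4/(1−δ); cooperation value: 73/(1−δ).
IC: 73 ≥ 115(1−δ^4) + 26δ^4 = 115 − 89δ^4.
So δ^4 ≥ 42/89, giving δ ≥ (42/89)^(1/4) ≈ 0.829.

0.829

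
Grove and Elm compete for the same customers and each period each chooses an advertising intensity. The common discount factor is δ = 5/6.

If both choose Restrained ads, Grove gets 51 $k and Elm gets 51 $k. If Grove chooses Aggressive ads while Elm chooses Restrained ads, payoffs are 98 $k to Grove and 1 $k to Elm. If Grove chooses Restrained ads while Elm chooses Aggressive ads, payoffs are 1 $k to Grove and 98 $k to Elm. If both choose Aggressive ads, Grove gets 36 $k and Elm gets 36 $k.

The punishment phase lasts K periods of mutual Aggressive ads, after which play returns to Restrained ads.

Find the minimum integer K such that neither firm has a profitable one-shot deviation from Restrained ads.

6

IC: δ(1−δ^K)/(1−δ) ≥ (98−51)/(51−36) = 47/15.
With δ = 5/6: need 1 − δ^K ≥ 47/15·(1−5/6)/(5/6), i.e. δ^K ≤ 0.3733.
Since (5/6)^5 = 0.4019 and (5/6)^6 = 0.3349, the smallest such K is 6.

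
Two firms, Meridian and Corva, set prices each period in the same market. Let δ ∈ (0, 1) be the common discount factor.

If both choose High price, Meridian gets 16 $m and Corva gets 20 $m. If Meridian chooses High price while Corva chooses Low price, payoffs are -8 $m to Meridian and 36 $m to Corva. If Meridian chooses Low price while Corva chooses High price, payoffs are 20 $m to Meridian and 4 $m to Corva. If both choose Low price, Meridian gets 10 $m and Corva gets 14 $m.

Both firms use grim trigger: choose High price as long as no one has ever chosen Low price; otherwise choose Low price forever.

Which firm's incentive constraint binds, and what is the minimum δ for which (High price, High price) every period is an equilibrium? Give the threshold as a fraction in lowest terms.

Corva; δ ≥ 8/11

Meridian: cooperation gives 16 each period; deviation gives 20 once then 10 forever.
  16/(1−δ) ≥ 20 + 10δ/(1−δ) ⇒ δ ≥ 4/10 = 2/5.
Corva: cooperation gives 20 each period; deviation gives 36 once then 14 forever.
  δ ≥ 16/22 = 8/11.
Both must hold, so the binding constraint is Corva's: δ ≥ 8/11.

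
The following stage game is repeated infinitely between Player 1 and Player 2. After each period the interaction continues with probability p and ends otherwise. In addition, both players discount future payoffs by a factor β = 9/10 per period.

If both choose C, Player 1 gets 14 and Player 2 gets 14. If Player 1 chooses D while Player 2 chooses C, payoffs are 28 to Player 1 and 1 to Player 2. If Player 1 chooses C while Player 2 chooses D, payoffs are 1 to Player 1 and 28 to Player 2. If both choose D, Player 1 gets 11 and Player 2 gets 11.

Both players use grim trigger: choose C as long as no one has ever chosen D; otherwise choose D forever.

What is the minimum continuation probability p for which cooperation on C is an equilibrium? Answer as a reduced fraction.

With continuation probability p and discount β, the effective per-period discount factor is βp.
Grim-trigger IC: βp ≥ (28−14)/(28−11) = 14/17.
So p ≥ (14/17)/(9/10) = 140/153.

140/153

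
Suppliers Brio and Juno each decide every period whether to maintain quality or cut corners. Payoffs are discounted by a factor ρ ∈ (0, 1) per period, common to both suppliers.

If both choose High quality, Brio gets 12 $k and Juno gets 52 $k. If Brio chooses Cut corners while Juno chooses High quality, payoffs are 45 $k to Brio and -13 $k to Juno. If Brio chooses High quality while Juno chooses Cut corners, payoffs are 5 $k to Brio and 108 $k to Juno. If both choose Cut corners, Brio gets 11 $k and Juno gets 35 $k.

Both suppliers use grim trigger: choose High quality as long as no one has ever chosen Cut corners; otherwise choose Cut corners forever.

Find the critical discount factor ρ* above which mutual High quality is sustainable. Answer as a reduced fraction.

For Brio: deviation gain 45−12 = 33, per-period punishment loss 12−11 = 1. IC gives ρ ≥ 33/34.
For Juno: gain 56, loss 17 per period, so ρ ≥ 56/73.
The tighter constraint is Brio's, so cooperation needs ρ ≥ 33/34.

33/34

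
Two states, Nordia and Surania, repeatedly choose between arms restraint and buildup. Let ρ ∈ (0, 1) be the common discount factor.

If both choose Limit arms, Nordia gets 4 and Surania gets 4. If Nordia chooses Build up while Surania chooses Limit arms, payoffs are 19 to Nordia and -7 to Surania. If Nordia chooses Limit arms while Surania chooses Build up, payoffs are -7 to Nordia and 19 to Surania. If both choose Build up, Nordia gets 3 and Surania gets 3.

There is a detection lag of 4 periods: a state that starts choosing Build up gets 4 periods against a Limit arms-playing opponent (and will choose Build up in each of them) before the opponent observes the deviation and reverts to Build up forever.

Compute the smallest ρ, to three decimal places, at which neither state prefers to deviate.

0.984

The best deviation is to choose Build up for all 4 undetected periods, earning 19 each, then 3 forever once detected.
Deviation value: 19(1−ρ^4)/(1−ρ) + 3ρ^4/(1−ρ); cooperation value: 4/(1−ρ).
IC: 4 ≥ 19(1−ρ^4) + 3ρ^4 = 19 − 16ρ^4.
So ρ^4 ≥ 15/16, giving ρ ≥ (15/16)^(1/4) ≈ 0.984.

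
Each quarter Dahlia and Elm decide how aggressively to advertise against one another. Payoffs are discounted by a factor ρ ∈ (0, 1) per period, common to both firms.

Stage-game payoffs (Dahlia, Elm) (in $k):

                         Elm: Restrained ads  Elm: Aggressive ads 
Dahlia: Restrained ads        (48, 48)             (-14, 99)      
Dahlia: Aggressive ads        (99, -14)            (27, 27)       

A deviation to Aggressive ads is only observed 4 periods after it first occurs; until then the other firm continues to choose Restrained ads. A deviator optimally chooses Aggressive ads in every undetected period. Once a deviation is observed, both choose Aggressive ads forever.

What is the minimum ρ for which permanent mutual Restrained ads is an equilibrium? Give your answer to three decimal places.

0.917

Deviating for the 4 undetected periods gains 99−48 = 51 per period over cooperation, then loses 48−27 = 21 per period forever once punishment starts.
Gain: 51(1 + ρ + … + ρ^3); loss: 21·ρ^4/(1−ρ).
No profitable deviation ⇔ 51(1−ρ^4) ≤ 21·ρ^4, i.e. ρ^4 ≥ 51/(51+21) = 17/24.
Hence ρ ≥ (17/24)^(1/4) ≈ 0.917.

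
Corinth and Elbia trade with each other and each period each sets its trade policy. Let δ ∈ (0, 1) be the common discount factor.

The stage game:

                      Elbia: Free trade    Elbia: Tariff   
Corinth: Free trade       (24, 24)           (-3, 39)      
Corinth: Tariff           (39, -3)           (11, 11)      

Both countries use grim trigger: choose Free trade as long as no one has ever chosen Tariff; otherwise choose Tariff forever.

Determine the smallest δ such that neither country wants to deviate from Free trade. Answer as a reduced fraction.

15/28

One-period gain from deviating is 39 − 24 = 15. The loss is 24 − 11 = 13 in every subsequent period, with present value 13·δ/(1−δ).
Deviation is unprofitable when 13·δ/(1−δ) ≥ 15, i.e. δ/(1−δ) ≥ 15/13.
Equivalently δ ≥ 15/(15+13) = 15/28.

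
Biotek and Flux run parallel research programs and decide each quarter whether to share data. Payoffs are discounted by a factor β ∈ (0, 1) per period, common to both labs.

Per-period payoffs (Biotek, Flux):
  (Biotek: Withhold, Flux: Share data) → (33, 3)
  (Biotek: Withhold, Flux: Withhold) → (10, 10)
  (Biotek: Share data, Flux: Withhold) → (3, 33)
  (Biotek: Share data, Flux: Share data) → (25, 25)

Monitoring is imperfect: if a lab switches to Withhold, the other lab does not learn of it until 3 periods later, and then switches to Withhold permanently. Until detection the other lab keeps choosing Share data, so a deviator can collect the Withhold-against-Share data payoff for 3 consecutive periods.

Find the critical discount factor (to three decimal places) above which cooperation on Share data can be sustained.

0.703

A deviator earns 33 for 3 periods, then 10 forever; cooperating earns 25 forever. Multiplying the IC by (1−β):
25 ≥ 33(1−β^3) + 10β^3, so 23·β^3 ≥ 8 and β^3 ≥ 8/23.
β ≥ (8/23)^(1/3) ≈ 0.703.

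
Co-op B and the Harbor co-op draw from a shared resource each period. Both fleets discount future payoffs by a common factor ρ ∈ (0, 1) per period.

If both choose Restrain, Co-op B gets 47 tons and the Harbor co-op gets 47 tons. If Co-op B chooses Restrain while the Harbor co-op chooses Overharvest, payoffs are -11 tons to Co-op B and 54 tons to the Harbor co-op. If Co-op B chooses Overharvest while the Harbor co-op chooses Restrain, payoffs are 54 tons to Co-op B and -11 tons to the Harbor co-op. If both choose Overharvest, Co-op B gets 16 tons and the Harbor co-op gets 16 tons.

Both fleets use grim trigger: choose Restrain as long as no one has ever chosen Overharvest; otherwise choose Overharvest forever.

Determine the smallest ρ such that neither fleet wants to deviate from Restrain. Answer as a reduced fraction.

47/(1−ρ) ≥ 54 + 16ρ/(1−ρ)
47 ≥ 54 − 38ρ
ρ ≥ 7/38.

7/38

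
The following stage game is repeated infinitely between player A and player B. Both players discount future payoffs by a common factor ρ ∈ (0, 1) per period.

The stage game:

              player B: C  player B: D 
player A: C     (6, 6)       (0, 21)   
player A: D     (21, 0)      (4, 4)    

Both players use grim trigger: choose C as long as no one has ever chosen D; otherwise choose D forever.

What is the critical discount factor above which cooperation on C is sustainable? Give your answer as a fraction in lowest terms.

15/17

Cooperation forever yields 6 each period: 6/(1−ρ).
Deviating yields 21 once, then 4 forever: 21 + 4ρ/(1−ρ).
No profitable deviation requires 6/(1−ρ) ≥ 21 + 4ρ/(1−ρ).
Multiplying by (1−ρ): 6 ≥ 21(1−ρ) + 4ρ = 21 − 17ρ.
So 17ρ ≥ 15, i.e. ρ ≥ 15/17.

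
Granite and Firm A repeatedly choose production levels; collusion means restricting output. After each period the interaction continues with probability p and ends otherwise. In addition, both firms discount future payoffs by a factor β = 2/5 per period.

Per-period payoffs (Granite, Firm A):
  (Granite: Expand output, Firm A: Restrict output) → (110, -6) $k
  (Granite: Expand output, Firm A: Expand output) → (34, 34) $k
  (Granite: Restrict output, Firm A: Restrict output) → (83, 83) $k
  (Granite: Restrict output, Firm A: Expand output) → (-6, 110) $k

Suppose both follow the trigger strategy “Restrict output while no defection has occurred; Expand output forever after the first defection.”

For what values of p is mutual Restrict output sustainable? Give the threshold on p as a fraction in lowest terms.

135/152

Expected continuation weight on next period's payoff is β·p = 2/5·p, which plays the role of the discount factor.
Cooperation requires 2/5·p ≥ (110−83)/(110−34) = 27/76, hence p ≥ 135/152.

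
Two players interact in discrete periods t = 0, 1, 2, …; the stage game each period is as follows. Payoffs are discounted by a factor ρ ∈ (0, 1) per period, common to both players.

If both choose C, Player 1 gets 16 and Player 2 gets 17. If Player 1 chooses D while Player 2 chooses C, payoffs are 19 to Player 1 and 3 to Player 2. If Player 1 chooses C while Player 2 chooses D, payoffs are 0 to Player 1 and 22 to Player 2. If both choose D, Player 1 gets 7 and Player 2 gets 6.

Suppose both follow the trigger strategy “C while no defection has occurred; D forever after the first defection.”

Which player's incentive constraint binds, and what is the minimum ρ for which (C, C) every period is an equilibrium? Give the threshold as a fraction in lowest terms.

Player 2; ρ ≥ 5/16

Player 1's threshold: (19−16)/(19−7) = 1/4.
Player 2's threshold: (22−17)/(22−6) = 5/16.
1/4 < 5/16, so Player 2 binds and ρ* = 5/16.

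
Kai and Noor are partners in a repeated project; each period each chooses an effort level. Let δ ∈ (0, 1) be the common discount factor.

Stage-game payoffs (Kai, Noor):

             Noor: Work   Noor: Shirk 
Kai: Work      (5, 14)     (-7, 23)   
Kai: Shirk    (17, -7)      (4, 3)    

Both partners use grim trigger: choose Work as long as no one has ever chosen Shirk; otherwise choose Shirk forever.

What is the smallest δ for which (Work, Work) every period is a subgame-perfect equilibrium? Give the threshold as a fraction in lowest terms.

For Kai: deviation gain 17−5 = 12, per-period punishment loss 5−4 = 1. IC gives δ ≥ 12/13.
For Noor: gain 9, loss 11 per period, so δ ≥ 9/20.
The tighter constraint is Kai's, so cooperation needs δ ≥ 12/13.

12/13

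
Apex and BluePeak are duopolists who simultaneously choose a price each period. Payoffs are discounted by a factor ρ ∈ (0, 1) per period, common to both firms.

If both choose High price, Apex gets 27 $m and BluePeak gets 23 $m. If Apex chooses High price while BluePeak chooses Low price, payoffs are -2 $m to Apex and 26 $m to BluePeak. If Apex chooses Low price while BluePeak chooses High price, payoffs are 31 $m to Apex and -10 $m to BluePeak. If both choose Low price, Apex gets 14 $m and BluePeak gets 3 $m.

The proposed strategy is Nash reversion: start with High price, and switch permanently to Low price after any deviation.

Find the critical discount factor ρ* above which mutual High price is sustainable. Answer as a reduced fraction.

Apex: cooperation gives 27 each period; deviation gives 31 once then 14 forever.
  27/(1−ρ) ≥ 31 + 14ρ/(1−ρ) ⇒ ρ ≥ 4/17.
BluePeak: cooperation gives 23 each period; deviation gives 26 once then 3 forever.
  ρ ≥ 3/23.
Both must hold, so the binding constraint is Apex's: ρ ≥ 4/17.

4/17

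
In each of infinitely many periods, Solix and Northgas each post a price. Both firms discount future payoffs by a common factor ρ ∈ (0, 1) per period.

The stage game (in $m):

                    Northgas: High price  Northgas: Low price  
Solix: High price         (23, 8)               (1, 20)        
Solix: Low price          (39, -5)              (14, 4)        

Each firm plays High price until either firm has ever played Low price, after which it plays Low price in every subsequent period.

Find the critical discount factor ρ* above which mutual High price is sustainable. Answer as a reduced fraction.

For Solix: deviation gain 39−23 = 16, per-period punishment loss 23−14 = 9. IC gives ρ ≥ 16/25.
For Northgas: gain 12, loss 4 per period, so ρ ≥ 12/16 = 3/4.
The tighter constraint is Northgas's, so cooperation needs ρ ≥ 3/4.

3/4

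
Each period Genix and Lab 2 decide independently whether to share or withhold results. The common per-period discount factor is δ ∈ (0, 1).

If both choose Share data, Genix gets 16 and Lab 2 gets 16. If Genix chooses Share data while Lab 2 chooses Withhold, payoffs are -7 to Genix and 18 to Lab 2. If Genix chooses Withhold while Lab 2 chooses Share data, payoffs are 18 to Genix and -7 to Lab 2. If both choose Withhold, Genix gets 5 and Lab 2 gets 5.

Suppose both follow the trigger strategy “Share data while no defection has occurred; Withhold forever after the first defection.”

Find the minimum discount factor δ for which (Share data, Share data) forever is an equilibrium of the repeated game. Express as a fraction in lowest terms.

2/13

Cooperation forever yields 16 each period: 16/(1−δ).
Deviating yields 18 once, then 5 forever: 18 + 5δ/(1−δ).
No profitable deviation requires 16/(1−δ) ≥ 18 + 5δ/(1−δ).
Multiplying by (1−δ): 16 ≥ 18(1−δ) + 5δ = 18 − 13δ.
So 13δ ≥ 2, i.e. δ ≥ 2/13.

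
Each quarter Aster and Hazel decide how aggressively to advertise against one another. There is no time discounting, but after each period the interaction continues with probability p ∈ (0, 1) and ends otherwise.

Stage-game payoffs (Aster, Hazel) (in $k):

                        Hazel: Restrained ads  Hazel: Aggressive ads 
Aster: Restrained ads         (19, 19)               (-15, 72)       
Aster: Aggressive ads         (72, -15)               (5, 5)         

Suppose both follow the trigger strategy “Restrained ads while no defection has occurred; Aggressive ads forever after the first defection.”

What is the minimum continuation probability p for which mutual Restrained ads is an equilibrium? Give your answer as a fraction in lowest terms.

53/67

Expected cooperation value is 19 + p·19 + p²·19 + … = 19/(1−p); deviation gives 72 + p·5/(1−p).
19 ≥ 72(1−p) + 5p ⇒ 67p ≥ 53 ⇒ p ≥ 53/67.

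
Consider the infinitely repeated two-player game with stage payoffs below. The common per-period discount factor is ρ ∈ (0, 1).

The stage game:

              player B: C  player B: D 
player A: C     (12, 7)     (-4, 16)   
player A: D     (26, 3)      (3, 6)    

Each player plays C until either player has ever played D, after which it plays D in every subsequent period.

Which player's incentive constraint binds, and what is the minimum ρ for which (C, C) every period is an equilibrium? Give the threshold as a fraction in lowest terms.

player B; ρ ≥ 9/10

player A: cooperation gives 12 each period; deviation gives 26 once then 3 forever.
  12/(1−ρ) ≥ 26 + 3ρ/(1−ρ) ⇒ ρ ≥ 14/23.
player B: cooperation gives 7 each period; deviation gives 16 once then 6 forever.
  ρ ≥ 9/10.
Both must hold, so the binding constraint is player B's: ρ ≥ 9/10.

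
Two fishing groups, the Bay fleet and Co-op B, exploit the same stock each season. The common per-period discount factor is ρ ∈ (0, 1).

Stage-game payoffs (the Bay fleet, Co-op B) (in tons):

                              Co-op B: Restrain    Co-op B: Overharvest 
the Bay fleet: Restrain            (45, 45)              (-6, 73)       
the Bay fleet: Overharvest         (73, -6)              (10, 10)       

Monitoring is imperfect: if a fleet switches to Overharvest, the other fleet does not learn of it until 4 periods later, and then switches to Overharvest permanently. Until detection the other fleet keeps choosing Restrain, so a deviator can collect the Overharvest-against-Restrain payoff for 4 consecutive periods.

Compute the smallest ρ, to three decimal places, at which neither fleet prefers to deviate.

0.816

Deviating for the 4 undetected periods gains 73−45 = 28 per period over cooperation, then loses 45−10 = 35 per period forever once punishment starts.
Gain: 28(1 + ρ + … + ρ^3); loss: 35·ρ^4/(1−ρ).
No profitable deviation ⇔ 28(1−ρ^4) ≤ 35·ρ^4, i.e. ρ^4 ≥ 28/(28+35) = 4/9.
Hence ρ ≥ (4/9)^(1/4) ≈ 0.816.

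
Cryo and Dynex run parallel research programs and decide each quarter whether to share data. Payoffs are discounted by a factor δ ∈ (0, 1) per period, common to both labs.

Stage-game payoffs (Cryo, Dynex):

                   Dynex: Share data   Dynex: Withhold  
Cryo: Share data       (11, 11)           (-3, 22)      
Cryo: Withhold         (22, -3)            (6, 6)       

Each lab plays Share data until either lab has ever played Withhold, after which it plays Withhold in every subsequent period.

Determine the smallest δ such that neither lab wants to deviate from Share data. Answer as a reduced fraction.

11/16

One-period gain from deviating is 22 − 11 = 11. The loss is 11 − 6 = 5 in every subsequent period, with present value 5·δ/(1−δ).
Deviation is unprofitable when 5·δ/(1−δ) ≥ 11, i.e. δ/(1−δ) ≥ 11/5.
Equivalently δ ≥ 11/(11+5) = 11/16.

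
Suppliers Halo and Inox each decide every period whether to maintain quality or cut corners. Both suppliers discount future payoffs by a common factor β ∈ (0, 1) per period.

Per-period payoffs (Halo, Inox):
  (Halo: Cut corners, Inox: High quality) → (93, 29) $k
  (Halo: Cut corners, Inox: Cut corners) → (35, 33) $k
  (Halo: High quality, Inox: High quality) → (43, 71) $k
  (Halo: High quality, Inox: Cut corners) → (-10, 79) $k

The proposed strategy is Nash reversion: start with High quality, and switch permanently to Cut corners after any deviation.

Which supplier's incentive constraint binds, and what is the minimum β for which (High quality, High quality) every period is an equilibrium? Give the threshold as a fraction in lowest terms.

Halo; β ≥ 25/29

Halo's threshold: (93−43)/(93−35) = 25/29.
Inox's threshold: (79−71)/(79−33) = 4/23.
25/29 > 4/23, so Halo binds and β* = 25/29.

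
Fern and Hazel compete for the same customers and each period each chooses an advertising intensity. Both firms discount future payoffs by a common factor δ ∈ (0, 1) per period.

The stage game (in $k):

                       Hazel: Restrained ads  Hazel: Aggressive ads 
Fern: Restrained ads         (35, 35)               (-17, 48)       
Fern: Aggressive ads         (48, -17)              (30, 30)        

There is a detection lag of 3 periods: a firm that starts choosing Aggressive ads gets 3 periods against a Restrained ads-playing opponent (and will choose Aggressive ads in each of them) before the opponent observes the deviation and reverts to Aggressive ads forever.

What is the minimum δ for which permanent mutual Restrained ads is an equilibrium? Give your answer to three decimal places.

0.897

Deviating for the 3 undetected periods gains 48−35 = 13 per period over cooperation, then loses 35−30 = 5 per period forever once punishment starts.
Gain: 13(1 + δ + … + δ^2); loss: 5·δ^3/(1−δ).
No profitable deviation ⇔ 13(1−δ^3) ≤ 5·δ^3, i.e. δ^3 ≥ 13/(13+5) = 13/18.
Hence δ ≥ (13/18)^(1/3) ≈ 0.897.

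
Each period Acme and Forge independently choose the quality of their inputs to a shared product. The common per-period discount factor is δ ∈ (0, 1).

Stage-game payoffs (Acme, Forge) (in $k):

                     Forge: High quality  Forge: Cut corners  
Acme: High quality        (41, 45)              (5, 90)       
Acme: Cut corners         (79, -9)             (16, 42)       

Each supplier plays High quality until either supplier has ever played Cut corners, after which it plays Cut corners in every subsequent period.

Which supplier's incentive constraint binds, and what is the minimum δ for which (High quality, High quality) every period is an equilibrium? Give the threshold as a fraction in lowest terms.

Acme: cooperation gives 41 each period; deviation gives 79 once then 16 forever.
  41/(1−δ) ≥ 79 + 16δ/(1−δ) ⇒ δ ≥ 38/63.
Forge: cooperation gives 45 each period; deviation gives 90 once then 42 forever.
  δ ≥ 45/48 = 15/16.
Both must hold, so the binding constraint is Forge's: δ ≥ 15/16.

Forge; δ ≥ 15/16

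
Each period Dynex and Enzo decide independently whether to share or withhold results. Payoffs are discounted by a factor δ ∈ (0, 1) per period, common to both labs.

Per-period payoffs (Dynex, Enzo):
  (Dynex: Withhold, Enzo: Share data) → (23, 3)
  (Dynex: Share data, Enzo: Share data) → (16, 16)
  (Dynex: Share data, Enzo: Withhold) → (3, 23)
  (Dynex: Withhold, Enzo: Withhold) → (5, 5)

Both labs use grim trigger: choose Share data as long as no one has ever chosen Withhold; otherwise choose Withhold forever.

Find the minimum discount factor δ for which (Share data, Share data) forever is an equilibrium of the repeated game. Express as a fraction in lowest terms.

16/(1−δ) ≥ 23 + 5δ/(1−δ)
16 ≥ 23 − 18δ
δ ≥ 7/18.

7/18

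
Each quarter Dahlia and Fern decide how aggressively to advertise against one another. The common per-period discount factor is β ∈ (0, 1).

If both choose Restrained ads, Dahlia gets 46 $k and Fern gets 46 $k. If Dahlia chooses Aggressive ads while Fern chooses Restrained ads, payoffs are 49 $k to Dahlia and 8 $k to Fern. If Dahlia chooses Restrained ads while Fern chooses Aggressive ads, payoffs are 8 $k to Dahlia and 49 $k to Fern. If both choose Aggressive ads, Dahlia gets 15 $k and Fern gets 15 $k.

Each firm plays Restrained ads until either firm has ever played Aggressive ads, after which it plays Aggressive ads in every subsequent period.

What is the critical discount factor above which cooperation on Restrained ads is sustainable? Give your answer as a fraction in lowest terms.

Cooperation forever yields 46 each period: 46/(1−β).
Deviating yields 49 once, then 15 forever: 49 + 15β/(1−β).
No profitable deviation requires 46/(1−β) ≥ 49 + 15β/(1−β).
Multiplying by (1−β): 46 ≥ 49(1−β) + 15β = 49 − 34β.
So 34β ≥ 3, i.e. β ≥ 3/34.

3/34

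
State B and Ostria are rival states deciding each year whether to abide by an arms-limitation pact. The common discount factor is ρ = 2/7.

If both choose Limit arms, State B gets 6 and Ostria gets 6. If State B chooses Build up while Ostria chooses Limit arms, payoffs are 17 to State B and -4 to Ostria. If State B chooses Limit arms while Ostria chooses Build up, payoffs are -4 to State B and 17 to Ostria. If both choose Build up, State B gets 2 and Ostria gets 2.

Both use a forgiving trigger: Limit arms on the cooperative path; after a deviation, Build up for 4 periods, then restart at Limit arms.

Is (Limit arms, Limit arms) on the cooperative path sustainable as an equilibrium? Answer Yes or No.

No

IC: ρ+…+ρ^4 ≥ (17−6)/(6−2) = 11/4.
At ρ = 2/7: partial sum = 0.3973 < 2.7500. Cooperation not sustainable.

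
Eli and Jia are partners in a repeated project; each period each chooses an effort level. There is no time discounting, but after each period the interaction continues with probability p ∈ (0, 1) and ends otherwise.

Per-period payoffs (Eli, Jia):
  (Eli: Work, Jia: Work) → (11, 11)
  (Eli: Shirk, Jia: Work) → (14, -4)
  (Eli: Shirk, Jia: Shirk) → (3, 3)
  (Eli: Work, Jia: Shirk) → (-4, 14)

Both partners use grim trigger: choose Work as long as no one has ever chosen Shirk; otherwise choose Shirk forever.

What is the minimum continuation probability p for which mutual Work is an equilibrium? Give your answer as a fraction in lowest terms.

With no time discounting, the continuation probability p plays the role of the discount factor.
Grim-trigger IC: 11/(1−p) ≥ 14 + 3p/(1−p) ⇒ p ≥ (14−11)/(14−3) = 3/11.

3/11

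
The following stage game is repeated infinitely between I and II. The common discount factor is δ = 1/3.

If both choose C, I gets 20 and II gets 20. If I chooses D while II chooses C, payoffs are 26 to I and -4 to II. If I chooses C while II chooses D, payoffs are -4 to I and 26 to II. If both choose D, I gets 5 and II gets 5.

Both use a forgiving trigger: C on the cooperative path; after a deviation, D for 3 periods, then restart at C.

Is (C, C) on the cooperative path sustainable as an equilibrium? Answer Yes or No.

Yes

Comparing payoff streams over the 4 periods until play realigns: cooperate → 20(1+δ+…+δ^3); deviate → 26 + 5(δ+…+δ^3).
Cooperation is sustained iff (20−5)(δ+…+δ^3) ≥ 26−20.
δ+…+δ^3 = 1/3·(1−(1/3)^3)/(1−1/3) = 0.4815, and (26−20)/(20−5) = 0.4000.
0.4815 ≥ 0.4000, so cooperation is sustainable.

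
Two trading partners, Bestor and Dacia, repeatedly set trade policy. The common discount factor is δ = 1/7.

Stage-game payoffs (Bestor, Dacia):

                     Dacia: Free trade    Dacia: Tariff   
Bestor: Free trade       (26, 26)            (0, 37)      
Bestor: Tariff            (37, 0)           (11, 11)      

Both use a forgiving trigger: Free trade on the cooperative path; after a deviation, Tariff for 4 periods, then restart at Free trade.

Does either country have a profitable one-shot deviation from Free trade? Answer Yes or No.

A one-shot deviation gives 37 now, then 11 for 4 periods, then back to 26.
Gain from deviating: (37−26) today; loss: (26−11) in each of the next 4 periods.
No-deviation condition: (26−11)(δ+…+δ^4) ≥ 37−26, i.e. δ+…+δ^4 ≥ 11/15.
At δ = 1/7: δ+…+δ^4 = 0.1666 < 0.7333.
So cooperation is not sustainable.

Yes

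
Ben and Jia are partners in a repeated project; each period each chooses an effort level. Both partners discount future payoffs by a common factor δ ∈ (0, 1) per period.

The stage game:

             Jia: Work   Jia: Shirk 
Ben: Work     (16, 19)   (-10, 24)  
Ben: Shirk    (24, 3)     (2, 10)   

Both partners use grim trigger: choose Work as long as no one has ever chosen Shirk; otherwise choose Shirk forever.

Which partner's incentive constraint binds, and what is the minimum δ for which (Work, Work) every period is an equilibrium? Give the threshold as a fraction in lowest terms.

Ben; δ ≥ 4/11

Ben: cooperation gives 16 each period; deviation gives 24 once then 2 forever.
  16/(1−δ) ≥ 24 + 2δ/(1−δ) ⇒ δ ≥ 8/22 = 4/11.
Jia: cooperation gives 19 each period; deviation gives 24 once then 10 forever.
  δ ≥ 5/14.
Both must hold, so the binding constraint is Ben's: δ ≥ 4/11.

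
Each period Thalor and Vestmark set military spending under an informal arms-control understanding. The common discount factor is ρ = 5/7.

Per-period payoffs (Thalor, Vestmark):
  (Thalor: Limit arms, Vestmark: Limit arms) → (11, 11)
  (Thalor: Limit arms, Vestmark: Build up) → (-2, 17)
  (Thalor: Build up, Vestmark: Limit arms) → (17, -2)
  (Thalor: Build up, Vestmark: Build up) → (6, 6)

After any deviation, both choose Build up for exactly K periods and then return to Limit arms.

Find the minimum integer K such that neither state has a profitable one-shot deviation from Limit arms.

2

No profitable deviation requires (11−6)(ρ+…+ρ^K) ≥ 17−11, i.e. ρ+…+ρ^K ≥ 6/5 ≈ 1.2000.
With ρ = 5/7, the partial sums are K=1: 0.7143, K=2: 1.2245.
K = 2 is the first length at which the sum reaches 1.2000.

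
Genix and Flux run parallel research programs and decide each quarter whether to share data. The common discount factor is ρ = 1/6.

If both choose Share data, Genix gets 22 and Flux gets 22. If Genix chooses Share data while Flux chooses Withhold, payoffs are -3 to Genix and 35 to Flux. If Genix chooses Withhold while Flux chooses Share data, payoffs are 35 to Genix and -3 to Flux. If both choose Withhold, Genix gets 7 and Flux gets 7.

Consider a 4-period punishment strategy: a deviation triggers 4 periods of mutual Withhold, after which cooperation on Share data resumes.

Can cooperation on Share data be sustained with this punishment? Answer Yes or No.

No

A one-shot deviation gives 35 now, then 7 for 4 periods, then back to 22.
Gain from deviating: (35−22) today; loss: (22−7) in each of the next 4 periods.
No-deviation condition: (22−7)(ρ+…+ρ^4) ≥ 35−22, i.e. ρ+…+ρ^4 ≥ 13/15.
At ρ = 1/6: ρ+…+ρ^4 = 0.1998 < 0.8667.
So cooperation is not sustainable.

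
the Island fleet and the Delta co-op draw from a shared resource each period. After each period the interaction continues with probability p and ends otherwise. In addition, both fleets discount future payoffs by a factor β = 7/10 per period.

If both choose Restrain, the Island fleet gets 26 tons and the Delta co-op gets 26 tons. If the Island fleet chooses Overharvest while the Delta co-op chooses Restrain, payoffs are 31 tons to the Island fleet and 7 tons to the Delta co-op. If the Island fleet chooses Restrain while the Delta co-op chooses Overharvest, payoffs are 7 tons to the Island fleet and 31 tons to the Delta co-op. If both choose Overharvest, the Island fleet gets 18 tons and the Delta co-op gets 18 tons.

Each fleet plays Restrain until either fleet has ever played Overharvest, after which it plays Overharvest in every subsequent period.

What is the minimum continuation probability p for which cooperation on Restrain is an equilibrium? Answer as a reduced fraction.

50/91

With continuation probability p and discount β, the effective per-period discount factor is βp.
Grim-trigger IC: βp ≥ (31−26)/(31−18) = 5/13.
So p ≥ (5/13)/(7/10) = 50/91.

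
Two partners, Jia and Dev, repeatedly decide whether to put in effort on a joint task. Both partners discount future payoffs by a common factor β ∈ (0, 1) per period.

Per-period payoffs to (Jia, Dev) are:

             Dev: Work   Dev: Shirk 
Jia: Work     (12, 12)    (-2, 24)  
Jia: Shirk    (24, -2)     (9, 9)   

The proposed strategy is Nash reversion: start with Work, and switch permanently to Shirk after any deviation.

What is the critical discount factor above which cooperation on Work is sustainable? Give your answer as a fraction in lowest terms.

One-period gain from deviating is 24 − 12 = 12. The loss is 12 − 9 = 3 in every subsequent period, with present value 3·β/(1−β).
Deviation is unprofitable when 3·β/(1−β) ≥ 12, i.e. β/(1−β) ≥ 4.
Equivalently β ≥ 12/(12+3) = 4/5.

4/5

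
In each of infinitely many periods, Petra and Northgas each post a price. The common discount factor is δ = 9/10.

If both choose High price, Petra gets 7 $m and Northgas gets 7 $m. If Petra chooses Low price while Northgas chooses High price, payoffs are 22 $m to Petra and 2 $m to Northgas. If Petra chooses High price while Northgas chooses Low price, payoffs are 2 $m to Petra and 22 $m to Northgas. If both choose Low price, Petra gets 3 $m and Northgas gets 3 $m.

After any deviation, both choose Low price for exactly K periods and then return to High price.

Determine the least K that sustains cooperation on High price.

6

IC: δ(1−δ^K)/(1−δ) ≥ (22−7)/(7−3) = 15/4.
With δ = 9/10: need 1 − δ^K ≥ 15/4·(1−9/10)/(9/10), i.e. δ^K ≤ 0.5833.
Since (9/10)^5 = 0.5905 and (9/10)^6 = 0.5314, the smallest such K is 6.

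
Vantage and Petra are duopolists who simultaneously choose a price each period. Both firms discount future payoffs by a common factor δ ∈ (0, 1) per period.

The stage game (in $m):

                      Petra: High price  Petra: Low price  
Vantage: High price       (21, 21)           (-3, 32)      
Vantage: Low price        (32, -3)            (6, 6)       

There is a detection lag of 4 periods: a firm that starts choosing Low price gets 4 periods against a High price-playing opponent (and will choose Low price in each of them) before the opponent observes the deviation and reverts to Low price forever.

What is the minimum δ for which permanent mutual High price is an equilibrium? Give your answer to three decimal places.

0.807

The best deviation is to choose Low price for all 4 undetected periods, earning 32 each, then 6 forever once detected.
Deviation value: 32(1−δ^4)/(1−δ) + 6δ^4/(1−δ); cooperation value: 21/(1−δ).
IC: 21 ≥ 32(1−δ^4) + 6δ^4 = 32 − 26δ^4.
So δ^4 ≥ 11/26, giving δ ≥ (11/26)^(1/4) ≈ 0.807.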